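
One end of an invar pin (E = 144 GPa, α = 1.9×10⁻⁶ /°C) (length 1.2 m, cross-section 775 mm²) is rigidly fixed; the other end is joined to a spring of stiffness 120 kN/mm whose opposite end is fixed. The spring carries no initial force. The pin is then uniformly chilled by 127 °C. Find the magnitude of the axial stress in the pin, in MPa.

The unrestrained thermal change is αΔT L = 1.9×10⁻⁶ × 127 × 1200 = 0.2896 mm.
Let P be the tensile force in the spring. The pin extends elastically by PL/(AE) and the spring stretches by P/k; together these equal δ_free.
P [ L/(AE) + 1/k ] = δ_free → P [ 1200/(775×144×10³) + 1/(120×10³) ] = 0.2896.
P = 0.2896 / 1.909×10⁻⁵ = 15170 N.
σ = P/A = 15170/775 = 19.58 MPa.

σ ≈ 19.6 MPa (tensile)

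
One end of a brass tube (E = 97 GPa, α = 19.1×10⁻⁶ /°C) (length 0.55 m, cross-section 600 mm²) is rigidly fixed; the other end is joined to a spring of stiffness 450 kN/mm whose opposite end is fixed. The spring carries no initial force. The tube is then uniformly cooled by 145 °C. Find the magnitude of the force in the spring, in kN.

P ≈ 130 kN

Free thermal contraction: δ_free = αΔT L = 19.1×10⁻⁶ × 145 × 550 = 1.523 mm.
Let P be the tensile force in the spring. The tube extends elastically by PL/(AE) and the spring stretches by P/k; together these equal δ_free.
P [ L/(AE) + 1/k ] = δ_free → P [ 550/(600×97×10³) + 1/(450×10³) ] = 1.523.
P = 1.523 / 1.167×10⁻⁵ = 130500 N.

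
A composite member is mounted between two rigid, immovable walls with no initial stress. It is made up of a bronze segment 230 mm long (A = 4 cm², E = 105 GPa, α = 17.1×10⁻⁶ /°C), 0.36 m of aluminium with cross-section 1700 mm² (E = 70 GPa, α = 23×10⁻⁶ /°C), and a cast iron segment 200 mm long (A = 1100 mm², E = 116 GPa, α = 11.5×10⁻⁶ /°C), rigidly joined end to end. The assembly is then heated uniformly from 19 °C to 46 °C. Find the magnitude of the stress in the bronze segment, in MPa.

σ ≈ 97.3 MPa (compressive)

With the walls removed the bar would change length by δ_free = Σ αᵢΔT Lᵢ = 17.1×10⁻⁶×27×230 + 23×10⁻⁶×27×360 + 11.5×10⁻⁶×27×200 = 0.3919 mm.
Since the ends are fixed, an axial force P builds up, equal in every segment, with P · Σ Lᵢ/(AᵢEᵢ) = δ_free.
Σ Lᵢ/(AᵢEᵢ) = 230/(400×105×10³) + 360/(1700×70×10³) + 200/(1100×116×10³) = 1.007×10⁻⁵ mm/N.
Hence P = δ_free / Σ(L/AE) = 0.3919/1.007×10⁻⁵ = 38.92 kN (compressive).
σ_{bronze} = P / A = 38920 / 400 = 97.29 MPa.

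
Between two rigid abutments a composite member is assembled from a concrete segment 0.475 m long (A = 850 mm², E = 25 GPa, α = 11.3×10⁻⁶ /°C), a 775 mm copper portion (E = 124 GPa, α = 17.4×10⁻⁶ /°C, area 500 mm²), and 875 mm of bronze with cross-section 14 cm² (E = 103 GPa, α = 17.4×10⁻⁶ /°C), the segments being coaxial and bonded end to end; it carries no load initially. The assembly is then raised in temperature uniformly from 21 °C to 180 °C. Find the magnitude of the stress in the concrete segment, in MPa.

Free thermal expansion of the whole bar: Σ αᵢΔT Lᵢ = 11.3×10⁻⁶×159×475 + 17.4×10⁻⁶×159×775 + 17.4×10⁻⁶×159×875 = 5.418 mm.
The walls prevent any net length change, so an axial force P (same in every segment) develops. Compatibility: P · Σ Lᵢ/(AᵢEᵢ) = δ_free.
The series flexibility is Σ Lᵢ/(AᵢEᵢ) = 475/(850×25×10³) + 775/(500×124×10³) + 875/(1400×103×10³) = 4.092×10⁻⁵ mm/N.
Hence P = δ_free / Σ(L/AE) = 5.418/4.092×10⁻⁵ = 132.4 kN (compressive).
σ_{concrete} = P / A = 132400 / 850 = 155.8 MPa.

σ ≈ 156 MPa (compressive)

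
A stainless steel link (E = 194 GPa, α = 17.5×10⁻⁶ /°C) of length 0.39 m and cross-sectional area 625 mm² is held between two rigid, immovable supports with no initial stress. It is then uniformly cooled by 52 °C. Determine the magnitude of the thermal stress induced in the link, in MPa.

σ ≈ 177 MPa (tensile)

With length fixed, the mechanical strain must cancel the thermal strain αΔT = 17.5×10⁻⁶ × 52 = 910×10⁻⁶.
The stress required to suppress this strain is σ = Eε = 194×10³ × 910×10⁻⁶ = 176.5 MPa, tensile since the link is trying to contract.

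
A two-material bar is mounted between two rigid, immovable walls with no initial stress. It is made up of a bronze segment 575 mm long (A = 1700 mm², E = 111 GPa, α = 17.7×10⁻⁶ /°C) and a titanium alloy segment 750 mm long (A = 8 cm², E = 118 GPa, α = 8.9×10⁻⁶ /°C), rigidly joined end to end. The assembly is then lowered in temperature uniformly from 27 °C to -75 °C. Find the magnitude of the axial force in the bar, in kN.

P ≈ 156 kN (tensile)

If the supports were absent, the total length change would be Σ αᵢΔT Lᵢ = 17.7×10⁻⁶×102×575 + 8.9×10⁻⁶×102×750 = 1.719 mm.
The walls prevent any net length change, so an axial force P (same in every segment) develops. Compatibility: P · Σ Lᵢ/(AᵢEᵢ) = δ_free.
Σ Lᵢ/(AᵢEᵢ) = 575/(1700×111×10³) + 750/(800×118×10³) = 1.099×10⁻⁵ mm/N.
P = 1.719 / 1.099×10⁻⁵ = 156400 N = 156.4 kN, tensile.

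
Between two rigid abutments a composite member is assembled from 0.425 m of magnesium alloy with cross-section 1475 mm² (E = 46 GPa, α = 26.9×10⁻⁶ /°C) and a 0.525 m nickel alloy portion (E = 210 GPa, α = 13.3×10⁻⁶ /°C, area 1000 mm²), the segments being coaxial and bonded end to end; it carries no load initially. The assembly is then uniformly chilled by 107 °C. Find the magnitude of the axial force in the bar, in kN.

If the supports were absent, the total length change would be Σ αᵢΔT Lᵢ = 26.9×10⁻⁶×107×425 + 13.3×10⁻⁶×107×525 = 1.97 mm.
Since the ends are fixed, an axial force P builds up, equal in every segment, with P · Σ Lᵢ/(AᵢEᵢ) = δ_free.
The series flexibility is Σ Lᵢ/(AᵢEᵢ) = 425/(1475×46×10³) + 525/(1000×210×10³) = 8.764×10⁻⁶ mm/N.
P = 1.97 / 8.764×10⁻⁶ = 224800 N = 224.8 kN, tensile.

P ≈ 225 kN (tensile)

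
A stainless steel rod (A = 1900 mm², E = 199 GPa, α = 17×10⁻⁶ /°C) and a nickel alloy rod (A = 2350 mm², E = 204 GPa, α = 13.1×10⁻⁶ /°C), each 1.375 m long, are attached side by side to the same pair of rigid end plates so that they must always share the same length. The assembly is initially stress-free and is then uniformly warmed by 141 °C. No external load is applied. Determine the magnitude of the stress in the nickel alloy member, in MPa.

σ ≈ 49.5 MPa (tensile)

Equilibrium of a rigid end plate with no external load gives equal and opposite internal forces ±P in the two members. Since α_{stainless steel} > α_{nickel alloy}, heating drives the stainless steel into compression and the nickel alloy into tension.
Compatibility of the two members (thermal + elastic change equal): (α₁ − α₂)ΔT = P·[1/(A₁E₁) + 1/(A₂E₂)].
|α₁ − α₂|·ΔT = 3.9×10⁻⁶ × 141 = 0.0005499.
1/(A₁E₁) + 1/(A₂E₂) = 1/(1900×199×10³) + 1/(2350×204×10³) = 4.731×10⁻⁹ N⁻¹.
P = 0.0005499 / 4.731×10⁻⁹ = 116200 N = 116.2 kN.
σ_{nickel alloy} = P/A₂ = 116200/2350 = 49.46 MPa, tensile.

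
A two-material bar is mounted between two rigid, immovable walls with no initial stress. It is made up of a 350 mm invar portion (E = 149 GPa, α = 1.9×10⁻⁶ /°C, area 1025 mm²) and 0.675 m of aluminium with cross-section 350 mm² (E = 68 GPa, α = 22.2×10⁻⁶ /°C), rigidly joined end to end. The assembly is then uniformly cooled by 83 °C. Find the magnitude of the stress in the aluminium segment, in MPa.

Free thermal contraction of the whole bar: Σ αᵢΔT Lᵢ = 1.9×10⁻⁶×83×350 + 22.2×10⁻⁶×83×675 = 1.299 mm.
The rigid supports impose zero overall length change; the single axial force P common to all segments must satisfy P Σ Lᵢ/(AᵢEᵢ) = δ_free.
The series flexibility is Σ Lᵢ/(AᵢEᵢ) = 350/(1025×149×10³) + 675/(350×68×10³) = 3.065×10⁻⁵ mm/N.
Hence P = δ_free / Σ(L/AE) = 1.299/3.065×10⁻⁵ = 42.38 kN (tensile).
σ_{aluminium} = P / A = 42380 / 350 = 121.1 MPa.

σ ≈ 121 MPa (tensile)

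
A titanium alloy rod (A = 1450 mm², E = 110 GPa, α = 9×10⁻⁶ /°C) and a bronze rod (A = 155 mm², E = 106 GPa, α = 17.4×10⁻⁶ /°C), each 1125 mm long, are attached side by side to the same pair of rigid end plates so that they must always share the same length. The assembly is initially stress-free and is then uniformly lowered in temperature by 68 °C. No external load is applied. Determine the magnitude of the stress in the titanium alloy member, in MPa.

σ ≈ 5.87 MPa (compressive)

Both members must finish at the same length. With the larger α, the bronze tends to over-contract; the plates restrain it, putting the bronze in tension and the titanium alloy in compression. With no external load the two internal forces are equal and opposite, magnitude P.
Setting the final lengths equal and cancelling L: (α₁ − α₂)ΔT = P/(A₁E₁) + P/(A₂E₂).
|α₁ − α₂|·ΔT = 8.4×10⁻⁶ × 68 = 0.0005712.
1/(A₁E₁) + 1/(A₂E₂) = 1/(1450×110×10³) + 1/(155×106×10³) = 6.713×10⁻⁸ N⁻¹.
P = 0.0005712 / 6.713×10⁻⁸ = 8508 N = 8.508 kN.
σ_{titanium alloy} = P/A₁ = 8508/1450 = 5.868 MPa, compressive.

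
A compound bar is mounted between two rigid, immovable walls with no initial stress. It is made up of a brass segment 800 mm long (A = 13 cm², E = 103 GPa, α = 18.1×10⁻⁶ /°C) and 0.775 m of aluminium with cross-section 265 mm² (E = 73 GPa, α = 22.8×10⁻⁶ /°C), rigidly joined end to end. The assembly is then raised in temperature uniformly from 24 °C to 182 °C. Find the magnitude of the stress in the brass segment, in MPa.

Free thermal expansion of the whole bar: Σ αᵢΔT Lᵢ = 18.1×10⁻⁶×158×800 + 22.8×10⁻⁶×158×775 = 5.08 mm.
The walls prevent any net length change, so an axial force P (same in every segment) develops. Compatibility: P · Σ Lᵢ/(AᵢEᵢ) = δ_free.
The series flexibility is Σ Lᵢ/(AᵢEᵢ) = 800/(1300×103×10³) + 775/(265×73×10³) = 4.604×10⁻⁵ mm/N.
P = 5.08 / 4.604×10⁻⁵ = 110300 N = 110.3 kN, compressive.
σ_{brass} = P / A = 110300 / 1300 = 84.88 MPa.

σ ≈ 84.9 MPa (compressive)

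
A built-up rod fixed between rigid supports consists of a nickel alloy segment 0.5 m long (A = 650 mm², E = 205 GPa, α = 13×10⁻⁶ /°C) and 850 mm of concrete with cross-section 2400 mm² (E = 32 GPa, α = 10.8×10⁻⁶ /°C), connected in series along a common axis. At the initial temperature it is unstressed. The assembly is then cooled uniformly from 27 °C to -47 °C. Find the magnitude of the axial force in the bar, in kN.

P ≈ 78.3 kN (tensile)

Free thermal contraction of the whole bar: Σ αᵢΔT Lᵢ = 13×10⁻⁶×74×500 + 10.8×10⁻⁶×74×850 = 1.16 mm.
The walls prevent any net length change, so an axial force P (same in every segment) develops. Compatibility: P · Σ Lᵢ/(AᵢEᵢ) = δ_free.
Σ Lᵢ/(AᵢEᵢ) = 500/(650×205×10³) + 850/(2400×32×10³) = 1.482×10⁻⁵ mm/N.
P = 1.16 / 1.482×10⁻⁵ = 78290 N = 78.29 kN, tensile.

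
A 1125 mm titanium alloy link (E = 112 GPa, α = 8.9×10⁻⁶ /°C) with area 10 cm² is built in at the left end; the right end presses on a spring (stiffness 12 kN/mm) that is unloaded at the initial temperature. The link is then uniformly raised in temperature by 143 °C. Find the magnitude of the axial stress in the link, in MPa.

σ ≈ 15.3 MPa (compressive)

The unrestrained thermal change is αΔT L = 8.9×10⁻⁶ × 143 × 1125 = 1.432 mm.
With a force P in the spring, the elastic change of the link is PL/(AE) and that of the spring is P/k; compatibility requires their sum to equal δ_free.
So P = δ_free / [L/(AE) + 1/k] = 1.432 / [ 1125/(1000×112×10³) + 1/(12×10³) ].
P = 1.432 / 9.338×10⁻⁵ = 15330 N.
σ = P/A = 15330/1000 = 15.33 MPa.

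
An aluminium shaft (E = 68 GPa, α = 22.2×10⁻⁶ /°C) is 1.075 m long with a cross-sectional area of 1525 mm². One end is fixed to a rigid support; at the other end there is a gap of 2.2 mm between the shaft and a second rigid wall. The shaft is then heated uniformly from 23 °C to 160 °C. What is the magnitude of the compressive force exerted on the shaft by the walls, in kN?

P ≈ 103 kN

Unrestrained expansion: δ_free = αΔT L = 22.2×10⁻⁶ × 137 × 1075 = 3.27 mm.
After closing the 2.2 mm clearance, 3.27 − 2.2 = 1.07 mm of expansion remains to be suppressed by the wall.
That suppressed elongation corresponds to σ = E·Δ/L = 68×10³ × 1.07/1075 = 67.65 MPa.
Force on the wall = σA = 67.65 × 1525 mm² = 103.2 kN.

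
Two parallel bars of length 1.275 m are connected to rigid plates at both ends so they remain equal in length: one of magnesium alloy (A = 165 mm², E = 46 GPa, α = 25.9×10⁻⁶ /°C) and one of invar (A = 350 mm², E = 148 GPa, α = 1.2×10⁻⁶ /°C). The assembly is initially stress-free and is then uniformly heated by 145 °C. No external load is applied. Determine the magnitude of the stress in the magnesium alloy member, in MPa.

σ ≈ 144 MPa (compressive)

Equilibrium of a rigid end plate with no external load gives equal and opposite internal forces ±P in the two members. Since α_{magnesium alloy} > α_{invar}, heating drives the magnesium alloy into compression and the invar into tension.
Equating the net (thermal + elastic) strains gives |α₁ − α₂|·ΔT = P·[1/(A₁E₁) + 1/(A₂E₂)].
|α₁ − α₂|·ΔT = 24.7×10⁻⁶ × 145 = 0.003581.
1/(A₁E₁) + 1/(A₂E₂) = 1/(165×46×10³) + 1/(350×148×10³) = 1.511×10⁻⁷ N⁻¹.
P = 0.003581 / 1.511×10⁻⁷ = 23710 N = 23.71 kN.
σ_{magnesium alloy} = P/A₁ = 23710/165 = 143.7 MPa, compressive.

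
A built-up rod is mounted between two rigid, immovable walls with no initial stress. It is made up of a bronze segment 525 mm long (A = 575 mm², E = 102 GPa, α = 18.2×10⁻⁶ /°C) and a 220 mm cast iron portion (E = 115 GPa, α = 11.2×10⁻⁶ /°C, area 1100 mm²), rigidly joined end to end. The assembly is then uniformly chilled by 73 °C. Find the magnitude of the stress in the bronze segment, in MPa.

Free thermal contraction of the whole bar: Σ αᵢΔT Lᵢ = 18.2×10⁻⁶×73×525 + 11.2×10⁻⁶×73×220 = 0.8774 mm.
The walls prevent any net length change, so an axial force P (same in every segment) develops. Compatibility: P · Σ Lᵢ/(AᵢEᵢ) = δ_free.
Σ Lᵢ/(AᵢEᵢ) = 525/(575×102×10³) + 220/(1100×115×10³) = 1.069×10⁻⁵ mm/N.
P = 0.8774 / 1.069×10⁻⁵ = 82070 N = 82.07 kN, tensile.
σ_{bronze} = P / A = 82070 / 575 = 142.7 MPa.

σ ≈ 143 MPa (tensile)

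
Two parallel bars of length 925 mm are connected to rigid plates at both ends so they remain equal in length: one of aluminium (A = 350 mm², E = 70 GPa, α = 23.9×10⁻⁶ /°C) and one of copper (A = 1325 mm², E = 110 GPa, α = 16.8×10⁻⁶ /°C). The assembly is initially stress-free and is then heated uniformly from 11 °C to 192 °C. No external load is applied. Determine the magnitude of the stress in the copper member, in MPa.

σ ≈ 20.3 MPa (tensile)

Equilibrium of a rigid end plate with no external load gives equal and opposite internal forces ±P in the two members. Since α_{aluminium} > α_{copper}, heating drives the aluminium into compression and the copper into tension.
Setting the final lengths equal and cancelling L: (α₁ − α₂)ΔT = P/(A₁E₁) + P/(A₂E₂).
|α₁ − α₂|·ΔT = 7.1×10⁻⁶ × 181 = 0.001285.
1/(A₁E₁) + 1/(A₂E₂) = 1/(350×70×10³) + 1/(1325×110×10³) = 4.768×10⁻⁸ N⁻¹.
So P = 0.001285 / 4.768×10⁻⁸ = 26.95 kN.
σ_{copper} = P/A₂ = 26950/1325 = 20.34 MPa, tensile.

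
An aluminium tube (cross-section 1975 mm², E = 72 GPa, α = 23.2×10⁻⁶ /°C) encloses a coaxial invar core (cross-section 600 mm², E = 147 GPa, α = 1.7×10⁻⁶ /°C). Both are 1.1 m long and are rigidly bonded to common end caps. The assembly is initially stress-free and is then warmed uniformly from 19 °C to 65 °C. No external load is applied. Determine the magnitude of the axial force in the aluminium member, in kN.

P ≈ 53.8 kN (compressive in the aluminium)

The aluminium has the larger α, so on heating it would change length more than the invar if both were free. The rigid plates force a common final length, so the aluminium is put into compression and the invar into tension, with equal and opposite forces P (no external load).
Equating the net (thermal + elastic) strains gives |α₁ − α₂|·ΔT = P·[1/(A₁E₁) + 1/(A₂E₂)].
|α₁ − α₂|·ΔT = 21.5×10⁻⁶ × 46 = 0.000989.
1/(A₁E₁) + 1/(A₂E₂) = 1/(1975×72×10³) + 1/(600×147×10³) = 1.837×10⁻⁸ N⁻¹.
So P = 0.000989 / 1.837×10⁻⁸ = 53.84 kN.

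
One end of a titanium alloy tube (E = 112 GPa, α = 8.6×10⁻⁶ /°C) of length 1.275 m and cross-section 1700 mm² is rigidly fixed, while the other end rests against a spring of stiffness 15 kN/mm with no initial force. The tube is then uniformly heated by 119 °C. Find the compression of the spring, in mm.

The unrestrained thermal change is αΔT L = 8.6×10⁻⁶ × 119 × 1275 = 1.305 mm.
With a force P in the spring, the elastic change of the tube is PL/(AE) and that of the spring is P/k; compatibility requires their sum to equal δ_free.
P [ L/(AE) + 1/k ] = δ_free → P [ 1275/(1700×112×10³) + 1/(15×10³) ] = 1.305.
P = 1.305 / 7.336×10⁻⁵ = 17790 N.
Spring compression = P/k = 17790/(15×10³) = 1.186 mm.

δ ≈ 1.19 mm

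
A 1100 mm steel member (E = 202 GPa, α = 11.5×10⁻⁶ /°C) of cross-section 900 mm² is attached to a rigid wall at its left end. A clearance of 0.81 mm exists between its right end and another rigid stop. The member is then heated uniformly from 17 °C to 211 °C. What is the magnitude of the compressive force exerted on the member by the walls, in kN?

If the wall were absent the member would grow by αΔT L = 11.5×10⁻⁶ × 194 × 1100 = 2.454 mm.
The gap closes (δ_free > 0.81 mm) and the wall then resists a further 2.454 − 0.81 = 1.644 mm of expansion.
That suppressed elongation corresponds to σ = E·Δ/L = 202×10³ × 1.644/1100 = 301.9 MPa.
Force on the wall = σA = 301.9 × 900 mm² = 271.7 kN.

P ≈ 272 kN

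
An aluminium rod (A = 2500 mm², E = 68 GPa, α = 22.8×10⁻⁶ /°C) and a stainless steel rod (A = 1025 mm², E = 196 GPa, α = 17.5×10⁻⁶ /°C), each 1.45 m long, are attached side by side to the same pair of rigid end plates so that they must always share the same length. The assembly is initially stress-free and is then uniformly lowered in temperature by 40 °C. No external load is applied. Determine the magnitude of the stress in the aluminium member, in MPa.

Both members must finish at the same length. With the larger α, the aluminium tends to over-contract; the plates restrain it, putting the aluminium in tension and the stainless steel in compression. With no external load the two internal forces are equal and opposite, magnitude P.
Setting the final lengths equal and cancelling L: (α₁ − α₂)ΔT = P/(A₁E₁) + P/(A₂E₂).
|α₁ − α₂|·ΔT = 5.3×10⁻⁶ × 40 = 0.000212.
1/(A₁E₁) + 1/(A₂E₂) = 1/(2500×68×10³) + 1/(1025×196×10³) = 1.086×10⁻⁸ N⁻¹.
P = 0.000212 / 1.086×10⁻⁸ = 19520 N = 19.52 kN.
σ_{aluminium} = P/A₁ = 19520/2500 = 7.809 MPa, tensile.

σ ≈ 7.81 MPa (tensile)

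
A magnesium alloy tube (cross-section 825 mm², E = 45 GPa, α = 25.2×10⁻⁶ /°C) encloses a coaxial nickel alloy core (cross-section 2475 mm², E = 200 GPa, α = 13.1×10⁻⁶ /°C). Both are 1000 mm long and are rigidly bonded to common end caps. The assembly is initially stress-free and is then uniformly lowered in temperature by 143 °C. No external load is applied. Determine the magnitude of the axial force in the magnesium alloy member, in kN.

P ≈ 59.8 kN (tensile in the magnesium alloy)

Equilibrium of a rigid end plate with no external load gives equal and opposite internal forces ±P in the two members. Since α_{magnesium alloy} > α_{nickel alloy}, cooling drives the magnesium alloy into tension and the nickel alloy into compression.
Setting the final lengths equal and cancelling L: (α₁ − α₂)ΔT = P/(A₁E₁) + P/(A₂E₂).
|α₁ − α₂|·ΔT = 12.1×10⁻⁶ × 143 = 0.00173.
1/(A₁E₁) + 1/(A₂E₂) = 1/(825×45×10³) + 1/(2475×200×10³) = 2.896×10⁻⁸ N⁻¹.
P = 0.00173 / 2.896×10⁻⁸ = 59760 N = 59.76 kN.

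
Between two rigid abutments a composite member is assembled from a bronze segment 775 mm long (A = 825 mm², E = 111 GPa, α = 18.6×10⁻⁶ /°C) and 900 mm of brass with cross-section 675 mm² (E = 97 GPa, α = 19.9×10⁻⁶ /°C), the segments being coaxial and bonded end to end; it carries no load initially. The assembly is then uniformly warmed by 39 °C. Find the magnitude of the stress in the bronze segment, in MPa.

Free thermal expansion of the whole bar: Σ αᵢΔT Lᵢ = 18.6×10⁻⁶×39×775 + 19.9×10⁻⁶×39×900 = 1.261 mm.
The rigid supports impose zero overall length change; the single axial force P common to all segments must satisfy P Σ Lᵢ/(AᵢEᵢ) = δ_free.
Σ Lᵢ/(AᵢEᵢ) = 775/(825×111×10³) + 900/(675×97×10³) = 2.221×10⁻⁵ mm/N.
Hence P = δ_free / Σ(L/AE) = 1.261/2.221×10⁻⁵ = 56.76 kN (compressive).
σ_{bronze} = P / A = 56760 / 825 = 68.81 MPa.

σ ≈ 68.8 MPa (compressive)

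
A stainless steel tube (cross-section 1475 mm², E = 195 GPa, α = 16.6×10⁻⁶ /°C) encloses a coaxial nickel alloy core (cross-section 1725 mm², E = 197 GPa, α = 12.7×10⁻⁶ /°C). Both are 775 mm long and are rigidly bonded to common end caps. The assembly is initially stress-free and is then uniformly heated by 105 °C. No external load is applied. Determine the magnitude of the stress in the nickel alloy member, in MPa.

σ ≈ 37 MPa (tensile)

Equilibrium of a rigid end plate with no external load gives equal and opposite internal forces ±P in the two members. Since α_{stainless steel} > α_{nickel alloy}, heating drives the stainless steel into compression and the nickel alloy into tension.
Compatibility of the two members (thermal + elastic change equal): (α₁ − α₂)ΔT = P·[1/(A₁E₁) + 1/(A₂E₂)].
|α₁ − α₂|·ΔT = 3.9×10⁻⁶ × 105 = 0.0004095.
1/(A₁E₁) + 1/(A₂E₂) = 1/(1475×195×10³) + 1/(1725×197×10³) = 6.419×10⁻⁹ N⁻¹.
So P = 0.0004095 / 6.419×10⁻⁹ = 63.79 kN.
σ_{nickel alloy} = P/A₂ = 63790/1725 = 36.98 MPa, tensile.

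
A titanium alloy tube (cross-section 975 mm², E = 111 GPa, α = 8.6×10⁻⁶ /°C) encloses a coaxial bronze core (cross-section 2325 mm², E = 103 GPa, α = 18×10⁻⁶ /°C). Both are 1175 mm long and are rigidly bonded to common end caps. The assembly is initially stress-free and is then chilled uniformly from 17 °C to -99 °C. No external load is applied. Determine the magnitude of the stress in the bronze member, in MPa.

σ ≈ 35 MPa (tensile)

Equilibrium of a rigid end plate with no external load gives equal and opposite internal forces ±P in the two members. Since α_{bronze} > α_{titanium alloy}, cooling drives the bronze into tension and the titanium alloy into compression.
Setting the final lengths equal and cancelling L: (α₁ − α₂)ΔT = P/(A₁E₁) + P/(A₂E₂).
|α₁ − α₂|·ΔT = 9.4×10⁻⁶ × 116 = 0.00109.
1/(A₁E₁) + 1/(A₂E₂) = 1/(975×111×10³) + 1/(2325×103×10³) = 1.342×10⁻⁸ N⁻¹.
P = 0.00109 / 1.342×10⁻⁸ = 81280 N = 81.28 kN.
σ_{bronze} = P/A₂ = 81280/2325 = 34.96 MPa, tensile.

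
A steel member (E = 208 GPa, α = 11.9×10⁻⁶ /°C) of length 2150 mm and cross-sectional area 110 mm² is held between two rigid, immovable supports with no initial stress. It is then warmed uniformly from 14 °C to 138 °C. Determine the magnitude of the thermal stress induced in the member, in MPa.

σ ≈ 307 MPa (compressive)

Because both ends are immovable the net strain is zero, and the suppressed thermal strain is αΔT = 11.9×10⁻⁶ × 124 = 1475.6×10⁻⁶.
The stress required to suppress this strain is σ = Eε = 208×10³ × 1475.6×10⁻⁶ = 306.9 MPa, compressive since the member is trying to expand.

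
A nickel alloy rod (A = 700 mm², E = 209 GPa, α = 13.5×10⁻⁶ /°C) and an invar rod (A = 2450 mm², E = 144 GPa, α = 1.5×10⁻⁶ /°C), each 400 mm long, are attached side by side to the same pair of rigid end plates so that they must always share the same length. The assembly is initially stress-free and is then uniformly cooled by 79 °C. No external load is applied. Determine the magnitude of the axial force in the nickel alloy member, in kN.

Equilibrium of a rigid end plate with no external load gives equal and opposite internal forces ±P in the two members. Since α_{nickel alloy} > α_{invar}, cooling drives the nickel alloy into tension and the invar into compression.
Compatibility of the two members (thermal + elastic change equal): (α₁ − α₂)ΔT = P·[1/(A₁E₁) + 1/(A₂E₂)].
|α₁ − α₂|·ΔT = 12×10⁻⁶ × 79 = 0.000948.
1/(A₁E₁) + 1/(A₂E₂) = 1/(700×209×10³) + 1/(2450×144×10³) = 9.67×10⁻⁹ N⁻¹.
So P = 0.000948 / 9.67×10⁻⁹ = 98.04 kN.

P ≈ 98 kN (tensile in the nickel alloy)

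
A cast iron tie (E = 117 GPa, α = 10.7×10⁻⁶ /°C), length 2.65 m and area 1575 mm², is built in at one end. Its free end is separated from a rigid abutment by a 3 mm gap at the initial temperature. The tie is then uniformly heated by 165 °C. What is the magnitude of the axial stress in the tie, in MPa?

If the wall were absent the tie would grow by αΔT L = 10.7×10⁻⁶ × 165 × 2650 = 4.679 mm.
The gap closes (δ_free > 3 mm) and the wall then resists a further 4.679 − 3 = 1.679 mm of expansion.
So σ = E(δ_free − g)/L = 117×10³ × 1.679/2650 = 74.11 MPa.

σ ≈ 74.1 MPa (compressive)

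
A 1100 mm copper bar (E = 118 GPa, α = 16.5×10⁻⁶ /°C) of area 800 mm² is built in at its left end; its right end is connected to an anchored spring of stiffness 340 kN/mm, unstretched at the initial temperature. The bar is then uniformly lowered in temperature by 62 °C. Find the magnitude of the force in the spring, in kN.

The unrestrained thermal change is αΔT L = 16.5×10⁻⁶ × 62 × 1100 = 1.125 mm.
Let P be the tensile force in the spring. The bar extends elastically by PL/(AE) and the spring stretches by P/k; together these equal δ_free.
So P = δ_free / [L/(AE) + 1/k] = 1.125 / [ 1100/(800×118×10³) + 1/(340×10³) ].
P = 1.125 / 1.459×10⁻⁵ = 77110 N.

P ≈ 77.1 kN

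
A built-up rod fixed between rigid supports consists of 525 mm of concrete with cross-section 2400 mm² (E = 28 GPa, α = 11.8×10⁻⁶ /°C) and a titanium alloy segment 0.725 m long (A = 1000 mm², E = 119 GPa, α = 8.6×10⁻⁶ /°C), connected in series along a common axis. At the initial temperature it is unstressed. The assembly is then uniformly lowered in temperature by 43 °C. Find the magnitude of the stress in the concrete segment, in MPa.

σ ≈ 16 MPa (tensile)

If the supports were absent, the total length change would be Σ αᵢΔT Lᵢ = 11.8×10⁻⁶×43×525 + 8.6×10⁻⁶×43×725 = 0.5345 mm.
Since the ends are fixed, an axial force P builds up, equal in every segment, with P · Σ Lᵢ/(AᵢEᵢ) = δ_free.
Σ Lᵢ/(AᵢEᵢ) = 525/(2400×28×10³) + 725/(1000×119×10³) = 1.39×10⁻⁵ mm/N.
So P = 0.5345 / 1.39×10⁻⁵ = 38.44 kN, tensile.
σ_{concrete} = P / A = 38440 / 2400 = 16.02 MPa.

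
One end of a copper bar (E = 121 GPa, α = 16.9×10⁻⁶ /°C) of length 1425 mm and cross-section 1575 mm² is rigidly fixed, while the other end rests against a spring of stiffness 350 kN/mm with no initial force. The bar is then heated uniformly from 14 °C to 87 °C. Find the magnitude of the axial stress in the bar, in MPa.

σ ≈ 108 MPa (compressive)

Free thermal expansion: δ_free = αΔT L = 16.9×10⁻⁶ × 73 × 1425 = 1.758 mm.
With a force P in the spring, the elastic change of the bar is PL/(AE) and that of the spring is P/k; compatibility requires their sum to equal δ_free.
So P = δ_free / [L/(AE) + 1/k] = 1.758 / [ 1425/(1575×121×10³) + 1/(350×10³) ].
P = 1.758 / 1.033×10⁻⁵ = 170100 N.
σ = P/A = 170100/1575 = 108 MPa.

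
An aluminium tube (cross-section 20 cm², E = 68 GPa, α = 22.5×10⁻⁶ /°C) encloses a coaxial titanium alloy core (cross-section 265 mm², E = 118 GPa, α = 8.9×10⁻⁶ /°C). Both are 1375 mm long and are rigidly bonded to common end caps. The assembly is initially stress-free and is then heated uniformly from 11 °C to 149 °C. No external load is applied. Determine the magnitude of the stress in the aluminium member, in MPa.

σ ≈ 23.9 MPa (compressive)

The aluminium has the larger α, so on heating it would change length more than the titanium alloy if both were free. The rigid plates force a common final length, so the aluminium is put into compression and the titanium alloy into tension, with equal and opposite forces P (no external load).
Equating the net (thermal + elastic) strains gives |α₁ − α₂|·ΔT = P·[1/(A₁E₁) + 1/(A₂E₂)].
|α₁ − α₂|·ΔT = 13.6×10⁻⁶ × 138 = 0.001877.
1/(A₁E₁) + 1/(A₂E₂) = 1/(2000×68×10³) + 1/(265×118×10³) = 3.933×10⁻⁸ N⁻¹.
So P = 0.001877 / 3.933×10⁻⁸ = 47.72 kN.
σ_{aluminium} = P/A₁ = 47720/2000 = 23.86 MPa, compressive.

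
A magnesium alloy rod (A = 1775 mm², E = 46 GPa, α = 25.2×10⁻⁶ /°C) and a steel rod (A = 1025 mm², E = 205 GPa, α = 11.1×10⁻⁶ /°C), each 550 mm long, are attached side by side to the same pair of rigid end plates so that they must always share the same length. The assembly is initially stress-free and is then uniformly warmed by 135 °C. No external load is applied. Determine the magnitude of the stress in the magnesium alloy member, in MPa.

σ ≈ 63.1 MPa (compressive)

The magnesium alloy has the larger α, so on heating it would change length more than the steel if both were free. The rigid plates force a common final length, so the magnesium alloy is put into compression and the steel into tension, with equal and opposite forces P (no external load).
Equating the net (thermal + elastic) strains gives |α₁ − α₂|·ΔT = P·[1/(A₁E₁) + 1/(A₂E₂)].
|α₁ − α₂|·ΔT = 14.1×10⁻⁶ × 135 = 0.001903.
1/(A₁E₁) + 1/(A₂E₂) = 1/(1775×46×10³) + 1/(1025×205×10³) = 1.701×10⁻⁸ N⁻¹.
So P = 0.001903 / 1.701×10⁻⁸ = 111.9 kN.
σ_{magnesium alloy} = P/A₁ = 111900/1775 = 63.06 MPa, compressive.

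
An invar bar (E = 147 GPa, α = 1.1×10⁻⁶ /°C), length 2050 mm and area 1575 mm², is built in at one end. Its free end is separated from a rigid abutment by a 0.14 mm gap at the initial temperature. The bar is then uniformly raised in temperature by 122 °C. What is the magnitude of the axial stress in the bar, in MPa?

Free thermal elongation = αΔT L = 1.1×10⁻⁶ × 122 × 2050 = 0.2751 mm.
This exceeds the 0.14 mm gap, so the wall pushes back. The portion of expansion that must be recovered elastically is δ_free − gap = 0.2751 − 0.14 = 0.1351 mm.
Compatibility: PL/(AE) = 0.1351 mm, so σ = P/A = E × (0.1351/2050) = 9.688 MPa.

σ ≈ 9.69 MPa (compressive)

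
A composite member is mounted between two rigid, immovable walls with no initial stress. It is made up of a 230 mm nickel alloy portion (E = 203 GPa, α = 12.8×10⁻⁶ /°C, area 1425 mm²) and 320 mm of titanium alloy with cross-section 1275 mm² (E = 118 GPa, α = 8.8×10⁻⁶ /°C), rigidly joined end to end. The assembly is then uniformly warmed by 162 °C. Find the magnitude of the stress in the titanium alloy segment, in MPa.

Free thermal expansion of the whole bar: Σ αᵢΔT Lᵢ = 12.8×10⁻⁶×162×230 + 8.8×10⁻⁶×162×320 = 0.9331 mm.
Since the ends are fixed, an axial force P builds up, equal in every segment, with P · Σ Lᵢ/(AᵢEᵢ) = δ_free.
Σ Lᵢ/(AᵢEᵢ) = 230/(1425×203×10³) + 320/(1275×118×10³) = 2.922×10⁻⁶ mm/N.
P = 0.9331 / 2.922×10⁻⁶ = 319300 N = 319.3 kN, compressive.
σ_{titanium alloy} = P / A = 319300 / 1275 = 250.5 MPa.

σ ≈ 250 MPa (compressive)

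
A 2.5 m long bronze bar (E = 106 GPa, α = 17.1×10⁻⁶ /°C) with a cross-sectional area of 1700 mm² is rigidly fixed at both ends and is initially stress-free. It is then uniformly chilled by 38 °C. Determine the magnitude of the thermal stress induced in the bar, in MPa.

The supports are rigid, so the total axial strain is zero. The restrained thermal strain is ε = αΔT = 17.1×10⁻⁶ × 38 = 649.8×10⁻⁶.
Hence σ = E·αΔT = 106×10³ × 649.8×10⁻⁶ = 68.88 MPa, tensile.

σ ≈ 68.9 MPa (tensile)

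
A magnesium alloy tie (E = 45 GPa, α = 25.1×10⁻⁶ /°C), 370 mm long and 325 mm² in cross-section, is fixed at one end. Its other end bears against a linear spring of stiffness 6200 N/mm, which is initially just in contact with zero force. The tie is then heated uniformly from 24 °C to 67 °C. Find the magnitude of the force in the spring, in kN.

P ≈ 2.14 kN

Free thermal expansion: δ_free = αΔT L = 25.1×10⁻⁶ × 43 × 370 = 0.3993 mm.
Let P be the compressive force at the spring. The tie shortens elastically by PL/(AE) and the spring compresses by P/k; together these equal δ_free.
P [ L/(AE) + 1/k ] = δ_free → P [ 370/(325×45×10³) + 1/(6200) ] = 0.3993.
P = 0.3993 / 0.0001866 = 2140 N.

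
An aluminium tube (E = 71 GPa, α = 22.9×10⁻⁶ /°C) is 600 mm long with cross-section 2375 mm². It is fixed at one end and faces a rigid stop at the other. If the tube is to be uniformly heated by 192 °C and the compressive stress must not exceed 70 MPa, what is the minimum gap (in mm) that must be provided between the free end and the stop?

Free expansion if unrestrained: δ_free = αΔT L = 22.9×10⁻⁶ × 192 × 600 = 2.638 mm.
At the allowable stress the elastic shortening the wall may impose is σL/E = 70 × 600 / (71×10³) = 0.5915 mm.
So the gap has to take up the difference, g_min = δ_free − σL/E = 2.638 − 0.5915 = 2.047 mm.

g ≈ 2.05 mm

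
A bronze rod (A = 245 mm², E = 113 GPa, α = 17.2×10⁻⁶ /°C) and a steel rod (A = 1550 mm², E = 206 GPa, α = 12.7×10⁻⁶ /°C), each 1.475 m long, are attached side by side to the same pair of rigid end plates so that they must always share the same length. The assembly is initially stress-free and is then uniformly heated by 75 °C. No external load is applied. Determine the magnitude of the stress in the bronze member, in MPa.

σ ≈ 35.1 MPa (compressive)

The bronze has the larger α, so on heating it would change length more than the steel if both were free. The rigid plates force a common final length, so the bronze is put into compression and the steel into tension, with equal and opposite forces P (no external load).
Compatibility of the two members (thermal + elastic change equal): (α₁ − α₂)ΔT = P·[1/(A₁E₁) + 1/(A₂E₂)].
|α₁ − α₂|·ΔT = 4.5×10⁻⁶ × 75 = 0.0003375.
1/(A₁E₁) + 1/(A₂E₂) = 1/(245×113×10³) + 1/(1550×206×10³) = 3.925×10⁻⁸ N⁻¹.
P = 0.0003375 / 3.925×10⁻⁸ = 8598 N = 8.598 kN.
σ_{bronze} = P/A₁ = 8598/245 = 35.09 MPa, compressive.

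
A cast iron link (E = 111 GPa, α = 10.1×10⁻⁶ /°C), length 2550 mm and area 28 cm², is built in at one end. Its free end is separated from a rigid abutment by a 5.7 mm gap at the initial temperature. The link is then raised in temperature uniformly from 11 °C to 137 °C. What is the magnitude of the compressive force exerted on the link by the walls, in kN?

If the wall were absent the link would grow by αΔT L = 10.1×10⁻⁶ × 126 × 2550 = 3.245 mm.
Since δ_free = 3.25 mm is less than the 5.7 mm gap, the link never touches the wall. No axial force develops.

P ≈ 0 kN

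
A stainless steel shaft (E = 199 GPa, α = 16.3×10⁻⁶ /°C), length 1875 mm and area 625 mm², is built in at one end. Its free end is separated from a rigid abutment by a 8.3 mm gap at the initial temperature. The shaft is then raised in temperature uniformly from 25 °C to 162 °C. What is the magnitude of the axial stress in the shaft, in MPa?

Unrestrained expansion: δ_free = αΔT L = 16.3×10⁻⁶ × 137 × 1875 = 4.187 mm.
This is smaller than the 8.3 mm clearance, so the shaft expands freely without reaching the stop — the stress is zero.

σ ≈ 0 MPa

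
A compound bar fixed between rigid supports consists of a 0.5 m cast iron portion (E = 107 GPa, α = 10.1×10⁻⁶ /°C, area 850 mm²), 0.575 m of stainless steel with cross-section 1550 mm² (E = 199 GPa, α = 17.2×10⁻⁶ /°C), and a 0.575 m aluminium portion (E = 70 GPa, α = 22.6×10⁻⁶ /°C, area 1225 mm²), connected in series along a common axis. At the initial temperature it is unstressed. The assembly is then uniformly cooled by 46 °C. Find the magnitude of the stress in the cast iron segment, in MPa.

σ ≈ 107 MPa (tensile)

Free thermal contraction of the whole bar: Σ αᵢΔT Lᵢ = 10.1×10⁻⁶×46×500 + 17.2×10⁻⁶×46×575 + 22.6×10⁻⁶×46×575 = 1.285 mm.
Since the ends are fixed, an axial force P builds up, equal in every segment, with P · Σ Lᵢ/(AᵢEᵢ) = δ_free.
Σ Lᵢ/(AᵢEᵢ) = 500/(850×107×10³) + 575/(1550×199×10³) + 575/(1225×70×10³) = 1.407×10⁻⁵ mm/N.
So P = 1.285 / 1.407×10⁻⁵ = 91.35 kN, tensile.
σ_{cast iron} = P / A = 91350 / 850 = 107.5 MPa.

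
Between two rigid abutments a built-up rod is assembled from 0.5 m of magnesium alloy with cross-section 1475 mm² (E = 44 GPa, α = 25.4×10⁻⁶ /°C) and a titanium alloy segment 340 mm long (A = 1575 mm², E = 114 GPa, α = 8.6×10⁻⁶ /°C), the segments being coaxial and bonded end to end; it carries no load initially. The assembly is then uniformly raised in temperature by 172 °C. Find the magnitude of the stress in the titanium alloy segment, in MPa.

With the walls removed the bar would change length by δ_free = Σ αᵢΔT Lᵢ = 25.4×10⁻⁶×172×500 + 8.6×10⁻⁶×172×340 = 2.687 mm.
The walls prevent any net length change, so an axial force P (same in every segment) develops. Compatibility: P · Σ Lᵢ/(AᵢEᵢ) = δ_free.
Σ Lᵢ/(AᵢEᵢ) = 500/(1475×44×10³) + 340/(1575×114×10³) = 9.598×10⁻⁶ mm/N.
P = 2.687 / 9.598×10⁻⁶ = 280000 N = 280 kN, compressive.
σ_{titanium alloy} = P / A = 280000 / 1575 = 177.8 MPa.

σ ≈ 178 MPa (compressive)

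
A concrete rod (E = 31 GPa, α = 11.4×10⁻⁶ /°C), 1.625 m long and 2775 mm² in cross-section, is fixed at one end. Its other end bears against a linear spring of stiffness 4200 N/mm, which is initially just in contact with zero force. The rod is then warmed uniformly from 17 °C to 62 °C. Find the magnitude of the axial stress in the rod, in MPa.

σ ≈ 1.17 MPa (compressive)

The unrestrained thermal change is αΔT L = 11.4×10⁻⁶ × 45 × 1625 = 0.8336 mm.
With a force P in the spring, the elastic change of the rod is PL/(AE) and that of the spring is P/k; compatibility requires their sum to equal δ_free.
P [ L/(AE) + 1/k ] = δ_free → P [ 1625/(2775×31×10³) + 1/(4200) ] = 0.8336.
P = 0.8336 / 0.000257 = 3244 N.
σ = P/A = 3244/2775 = 1.169 MPa.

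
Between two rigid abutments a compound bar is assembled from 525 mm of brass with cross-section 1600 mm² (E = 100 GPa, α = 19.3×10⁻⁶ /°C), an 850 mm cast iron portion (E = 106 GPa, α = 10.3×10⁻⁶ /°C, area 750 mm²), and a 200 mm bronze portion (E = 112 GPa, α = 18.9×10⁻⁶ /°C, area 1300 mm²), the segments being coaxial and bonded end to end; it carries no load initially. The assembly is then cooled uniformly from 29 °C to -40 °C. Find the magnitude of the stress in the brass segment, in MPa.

σ ≈ 63.7 MPa (tensile)

Free thermal contraction of the whole bar: Σ αᵢΔT Lᵢ = 19.3×10⁻⁶×69×525 + 10.3×10⁻⁶×69×850 + 18.9×10⁻⁶×69×200 = 1.564 mm.
Since the ends are fixed, an axial force P builds up, equal in every segment, with P · Σ Lᵢ/(AᵢEᵢ) = δ_free.
Σ Lᵢ/(AᵢEᵢ) = 525/(1600×100×10³) + 850/(750×106×10³) + 200/(1300×112×10³) = 1.535×10⁻⁵ mm/N.
So P = 1.564 / 1.535×10⁻⁵ = 101.9 kN, tensile.
σ_{brass} = P / A = 101900 / 1600 = 63.7 MPa.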